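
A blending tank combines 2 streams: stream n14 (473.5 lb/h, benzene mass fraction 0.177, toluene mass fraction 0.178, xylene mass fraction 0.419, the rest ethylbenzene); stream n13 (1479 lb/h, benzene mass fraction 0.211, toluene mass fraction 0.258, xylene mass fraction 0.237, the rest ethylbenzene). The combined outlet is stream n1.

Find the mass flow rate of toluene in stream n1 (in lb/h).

465.9 lb/h

toluene out = toluene in = 473.5×0.178 + 1479×0.258 = 465.87 lb/h.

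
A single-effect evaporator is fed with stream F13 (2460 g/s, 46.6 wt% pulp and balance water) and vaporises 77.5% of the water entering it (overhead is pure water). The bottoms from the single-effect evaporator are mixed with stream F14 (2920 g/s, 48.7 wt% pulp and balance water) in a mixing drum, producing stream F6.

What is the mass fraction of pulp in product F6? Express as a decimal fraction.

Vapour removed = 0.775×0.534×2460 = 1018.1 g/s; concentrate = 1441.9 g/s.
pulp reaching the mixer = 1146.4 (from concentrate) + 2920×0.487 = 2568.4 g/s.
Product flow = 1441.9 + 2920 = 4361.9 g/s; pulp fraction = 0.589.

0.589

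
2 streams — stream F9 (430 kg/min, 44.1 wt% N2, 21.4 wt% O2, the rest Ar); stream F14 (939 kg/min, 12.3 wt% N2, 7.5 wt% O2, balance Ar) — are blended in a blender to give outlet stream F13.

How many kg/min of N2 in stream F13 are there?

305.1 kg/min

N2 out = N2 in = 430×0.441 + 939×0.123 = 305.13 kg/min.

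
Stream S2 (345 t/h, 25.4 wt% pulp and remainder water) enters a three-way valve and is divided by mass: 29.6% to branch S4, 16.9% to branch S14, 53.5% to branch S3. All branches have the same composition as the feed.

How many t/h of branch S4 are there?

Branch S4 flow = 0.296×345 = 102.12 t/h.

102.1 t/h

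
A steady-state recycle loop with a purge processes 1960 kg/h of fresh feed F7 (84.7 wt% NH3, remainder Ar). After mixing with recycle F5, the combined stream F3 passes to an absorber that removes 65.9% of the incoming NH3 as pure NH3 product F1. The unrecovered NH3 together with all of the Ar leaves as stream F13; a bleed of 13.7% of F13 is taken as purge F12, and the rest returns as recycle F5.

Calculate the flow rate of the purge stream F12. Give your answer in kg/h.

409.8 kg/h

Ar enters only via F7 and leaves only via the purge: 1960×0.153 = 0.137×(Ar in F13), and the absorber passes all Ar, so Ar in F3 = Ar in F13 = 2188.9 kg/h.
NH3 in F3: m_A = 1960×0.847 + (1−0.137)·(1−0.659)·m_A, so m_A = 1660.1/0.7057 = 2352.4 kg/h.
F13 = (1−0.659)×2352.4 + 2188.9 = 2991.1 kg/h.
Purge F12 = 0.137×2991.1 = 409.78 kg/h.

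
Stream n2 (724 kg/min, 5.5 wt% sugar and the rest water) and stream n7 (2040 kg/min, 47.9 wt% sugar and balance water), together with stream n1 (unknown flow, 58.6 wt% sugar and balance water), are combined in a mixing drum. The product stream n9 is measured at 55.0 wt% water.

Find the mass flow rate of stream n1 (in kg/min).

Let n1 be the unknown flow. Total out = 2764 + n1.
water balance: 1747 + 0.414·n1 = 0.550·(2764 + n1)
(0.414 − 0.550)·n1 = 0.550×2764 − 1747 = -226.82
n1 = -226.82 / -0.136 = 1667.8 kg/min

1668 kg/min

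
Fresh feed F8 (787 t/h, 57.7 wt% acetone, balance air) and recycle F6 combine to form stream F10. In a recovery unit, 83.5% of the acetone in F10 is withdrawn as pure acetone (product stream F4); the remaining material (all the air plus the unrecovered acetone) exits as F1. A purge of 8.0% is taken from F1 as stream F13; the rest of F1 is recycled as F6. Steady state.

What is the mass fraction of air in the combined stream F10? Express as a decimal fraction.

air enters only via F8 and leaves only via the purge: 787×0.423 = 0.080×(air in F1), and the recovery unit passes all air, so air in F10 = air in F1 = 4161.3 t/h.
acetone in F10: m_A = 787×0.577 + (1−0.080)·(1−0.835)·m_A, so m_A = 454.1/0.8482 = 535.37 t/h.
F10 = 535.37 + 4161.3 = 4696.6 t/h.
air fraction in F10 = 4161.3/4696.6 = 0.886.

0.886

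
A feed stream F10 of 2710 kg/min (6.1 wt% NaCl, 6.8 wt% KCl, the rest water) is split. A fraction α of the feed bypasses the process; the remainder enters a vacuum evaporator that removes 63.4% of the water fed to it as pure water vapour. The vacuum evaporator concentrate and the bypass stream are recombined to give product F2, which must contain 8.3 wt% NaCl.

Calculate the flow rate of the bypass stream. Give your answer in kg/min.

All 2710×0.061 = 165.31 kg/min of NaCl reaches F2, so F2 = 165.31/0.083 = 1991.7 kg/min and vapour = 718.31 kg/min.
The evaporator receives (1−α)·2710 of feed at 0.871 water and removes 0.634 of that water:
0.634×0.871×(1−α)×2710 = 718.31
(1−α) = 718.31/1496.5 = 0.4800;  α = 0.5200.
Bypass flow = 0.5200×2710 = 1409.2 kg/min.

1409 kg/min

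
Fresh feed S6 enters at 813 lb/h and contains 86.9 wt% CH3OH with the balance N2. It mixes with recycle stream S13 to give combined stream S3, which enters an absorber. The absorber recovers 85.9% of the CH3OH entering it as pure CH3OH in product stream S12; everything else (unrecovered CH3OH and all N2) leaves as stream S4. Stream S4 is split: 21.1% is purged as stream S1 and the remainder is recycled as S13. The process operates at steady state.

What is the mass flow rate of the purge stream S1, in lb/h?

N2 enters only via S6 and leaves only via the purge: 813×0.131 = 0.211×(N2 in S4), and the absorber passes all N2, so N2 in S3 = N2 in S4 = 504.75 lb/h.
CH3OH in S3: m_A = 813×0.869 + (1−0.211)·(1−0.859)·m_A, so m_A = 706.5/0.8888 = 794.93 lb/h.
S4 = (1−0.859)×794.93 + 504.75 = 616.84 lb/h.
Purge S1 = 0.211×616.84 = 130.15 lb/h.

130.2 lb/h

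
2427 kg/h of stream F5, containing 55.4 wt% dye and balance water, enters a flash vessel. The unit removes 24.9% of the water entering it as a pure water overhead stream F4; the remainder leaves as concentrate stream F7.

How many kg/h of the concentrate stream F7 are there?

water entering = 2427×0.446 = 1082.4 kg/h; overhead removed = 0.249×1082.4 = 269.53 kg/h.
Concentrate = 2427 − 269.53 = 2157.5 kg/h.

2157 kg/h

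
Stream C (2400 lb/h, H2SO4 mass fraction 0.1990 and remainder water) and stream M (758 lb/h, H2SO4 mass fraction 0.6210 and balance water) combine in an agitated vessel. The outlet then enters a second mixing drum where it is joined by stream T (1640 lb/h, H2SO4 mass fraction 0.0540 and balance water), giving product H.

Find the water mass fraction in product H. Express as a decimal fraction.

Overall, product flow = 4798 lb/h.
water in = 2400×0.801 + 758×0.379 + 1640×0.946 = 3761.1 lb/h.
water fraction in H = 0.7839.

0.7839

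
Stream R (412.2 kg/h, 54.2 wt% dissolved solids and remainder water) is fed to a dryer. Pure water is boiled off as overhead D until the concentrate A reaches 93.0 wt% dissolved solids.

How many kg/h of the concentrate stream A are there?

240.2 kg/h

dissolved solids is conserved: 412.2×0.542 = 223.41 kg/h all reports to the concentrate.
Concentrate = 223.41/(target fraction) = 240.23 kg/h.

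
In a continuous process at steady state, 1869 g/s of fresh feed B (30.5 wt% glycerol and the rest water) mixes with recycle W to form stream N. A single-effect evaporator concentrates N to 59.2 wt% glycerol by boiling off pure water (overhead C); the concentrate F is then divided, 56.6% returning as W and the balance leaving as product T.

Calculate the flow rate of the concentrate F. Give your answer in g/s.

2219 g/s

Overall glycerol balance (none leaves overhead): glycerol in fresh feed = glycerol in product, i.e. 1869×0.305 = (1−0.566)·F·0.592.
F = 570.04/(0.592×0.434) = 2218.7 g/s.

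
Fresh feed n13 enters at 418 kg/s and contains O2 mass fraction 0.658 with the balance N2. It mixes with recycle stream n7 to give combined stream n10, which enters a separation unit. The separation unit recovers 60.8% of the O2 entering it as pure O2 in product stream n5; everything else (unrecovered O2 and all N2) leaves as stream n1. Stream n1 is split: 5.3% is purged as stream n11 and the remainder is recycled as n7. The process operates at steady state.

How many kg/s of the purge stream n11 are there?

152 kg/s

N2 enters only via n13 and leaves only via the purge: 418×0.342 = 0.053×(N2 in n1), and the separation unit passes all N2, so N2 in n10 = N2 in n1 = 2697.3 kg/s.
O2 in n10: m_A = 418×0.658 + (1−0.053)·(1−0.608)·m_A, so m_A = 275.04/0.6288 = 437.43 kg/s.
n1 = (1−0.608)×437.43 + 2697.3 = 2868.8 kg/s.
Purge n11 = 0.053×2868.8 = 152.04 kg/s.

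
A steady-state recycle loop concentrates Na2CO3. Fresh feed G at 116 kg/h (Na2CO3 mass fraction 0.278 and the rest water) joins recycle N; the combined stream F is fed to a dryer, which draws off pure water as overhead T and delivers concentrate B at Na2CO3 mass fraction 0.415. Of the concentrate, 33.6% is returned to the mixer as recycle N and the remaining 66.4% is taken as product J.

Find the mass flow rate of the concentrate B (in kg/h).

Overall Na2CO3 balance (none leaves overhead): Na2CO3 in fresh feed = Na2CO3 in product, i.e. 116×0.278 = (1−0.336)·B·0.415.
B = 32.248/(0.415×0.664) = 117.03 kg/h.

117 kg/h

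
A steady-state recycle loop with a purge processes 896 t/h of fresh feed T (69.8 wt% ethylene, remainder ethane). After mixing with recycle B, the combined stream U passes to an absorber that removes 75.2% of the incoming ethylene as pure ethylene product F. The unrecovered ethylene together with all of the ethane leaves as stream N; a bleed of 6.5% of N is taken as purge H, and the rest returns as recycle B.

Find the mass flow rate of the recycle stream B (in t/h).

ethane enters only via T and leaves only via the purge: 896×0.302 = 0.065×(ethane in N), and the absorber passes all ethane, so ethane in U = ethane in N = 4163 t/h.
ethylene in U: m_A = 896×0.698 + (1−0.065)·(1−0.752)·m_A, so m_A = 625.41/0.7681 = 814.21 t/h.
N = (1−0.752)×814.21 + 4163 = 4364.9 t/h.
Recycle B = (1−0.065)×4364.9 = 4081.2 t/h.

4081 t/h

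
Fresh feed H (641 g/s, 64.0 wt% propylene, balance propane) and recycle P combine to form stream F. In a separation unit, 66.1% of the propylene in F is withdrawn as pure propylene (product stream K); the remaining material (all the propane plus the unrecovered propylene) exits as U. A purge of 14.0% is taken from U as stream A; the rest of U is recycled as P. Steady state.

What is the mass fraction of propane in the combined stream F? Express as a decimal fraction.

0.7400

propane enters only via H and leaves only via the purge: 641×0.360 = 0.140×(propane in U), and the separation unit passes all propane, so propane in F = propane in U = 1648.3 g/s.
propylene in F: m_A = 641×0.640 + (1−0.140)·(1−0.661)·m_A, so m_A = 410.24/0.7085 = 579.06 g/s.
F = 579.06 + 1648.3 = 2227.3 g/s.
propane fraction in F = 1648.3/2227.3 = 0.7400.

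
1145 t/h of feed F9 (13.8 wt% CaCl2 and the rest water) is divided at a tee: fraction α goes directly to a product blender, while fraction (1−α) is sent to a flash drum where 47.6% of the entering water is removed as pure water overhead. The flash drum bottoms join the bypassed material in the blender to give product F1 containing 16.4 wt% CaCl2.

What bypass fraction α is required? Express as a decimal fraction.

0.614

All 1145×0.138 = 158.01 t/h of CaCl2 reaches F1, so F1 = 158.01/0.164 = 963.48 t/h and vapour = 181.52 t/h.
The evaporator receives (1−α)·1145 of feed at 0.862 water and removes 0.476 of that water:
0.476×0.862×(1−α)×1145 = 181.52
(1−α) = 181.52/469.81 = 0.3864;  α = 0.6136.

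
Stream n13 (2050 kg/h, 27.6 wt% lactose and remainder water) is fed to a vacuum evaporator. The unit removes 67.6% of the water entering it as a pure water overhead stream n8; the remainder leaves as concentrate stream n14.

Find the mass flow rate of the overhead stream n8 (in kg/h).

1003 kg/h

water entering = 2050×0.724 = 1484.2 kg/h; overhead removed = 0.676×1484.2 = 1003.3 kg/h.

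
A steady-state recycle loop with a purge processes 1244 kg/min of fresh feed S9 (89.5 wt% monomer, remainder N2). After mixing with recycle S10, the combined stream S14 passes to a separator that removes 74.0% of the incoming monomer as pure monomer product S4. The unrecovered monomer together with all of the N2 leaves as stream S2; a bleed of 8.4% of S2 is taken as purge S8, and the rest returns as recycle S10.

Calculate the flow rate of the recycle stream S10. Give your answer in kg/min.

1772 kg/min

N2 enters only via S9 and leaves only via the purge: 1244×0.105 = 0.084×(N2 in S2), and the separator passes all N2, so N2 in S14 = N2 in S2 = 1555 kg/min.
monomer in S14: m_A = 1244×0.895 + (1−0.084)·(1−0.740)·m_A, so m_A = 1113.4/0.7618 = 1461.4 kg/min.
S2 = (1−0.740)×1461.4 + 1555 = 1935 kg/min.
Recycle S10 = (1−0.084)×1935 = 1772.4 kg/min.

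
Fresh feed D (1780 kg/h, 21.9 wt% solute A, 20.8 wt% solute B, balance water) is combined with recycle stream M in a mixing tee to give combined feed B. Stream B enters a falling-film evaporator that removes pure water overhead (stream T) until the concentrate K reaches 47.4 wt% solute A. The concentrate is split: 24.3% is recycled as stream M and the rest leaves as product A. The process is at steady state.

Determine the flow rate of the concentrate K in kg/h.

1086 kg/h

Overall solute A balance (none leaves overhead): solute A in fresh feed = solute A in product, i.e. 1780×0.219 = (1−0.243)·K·0.474.
K = 389.82/(0.474×0.757) = 1086.4 kg/h.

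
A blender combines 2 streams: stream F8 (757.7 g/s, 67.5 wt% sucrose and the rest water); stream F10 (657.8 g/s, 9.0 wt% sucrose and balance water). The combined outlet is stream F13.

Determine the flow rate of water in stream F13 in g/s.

844.9 g/s

water out = water in = 757.7×0.325 + 657.8×0.910 = 844.85 g/s.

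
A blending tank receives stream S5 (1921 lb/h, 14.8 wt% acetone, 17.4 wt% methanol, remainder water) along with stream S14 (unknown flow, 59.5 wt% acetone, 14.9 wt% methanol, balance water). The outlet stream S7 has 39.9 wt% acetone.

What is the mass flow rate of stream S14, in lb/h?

Let S14 be the unknown flow. Total out = 1921 + S14.
acetone balance: 284.31 + 0.595·S14 = 0.399·(1921 + S14)
(0.595 − 0.399)·S14 = 0.399×1921 − 284.31 = 482.17
S14 = 482.17 / 0.196 = 2460.1 lb/h

2460 lb/h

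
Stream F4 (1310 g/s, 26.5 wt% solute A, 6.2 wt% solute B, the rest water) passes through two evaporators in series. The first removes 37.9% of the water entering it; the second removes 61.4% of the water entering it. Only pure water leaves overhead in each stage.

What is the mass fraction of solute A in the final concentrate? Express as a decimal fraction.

0.543

water in feed = 1310×0.673 = 881.63 g/s.
After stage 1: water left = (1−0.379)×881.63 = 547.49; stream total = 975.86 g/s.
After stage 2: water left = (1−0.614)×547.49 = 211.33; final concentrate = 639.7 g/s.
solute A fraction = 347.15/639.7 = 0.543.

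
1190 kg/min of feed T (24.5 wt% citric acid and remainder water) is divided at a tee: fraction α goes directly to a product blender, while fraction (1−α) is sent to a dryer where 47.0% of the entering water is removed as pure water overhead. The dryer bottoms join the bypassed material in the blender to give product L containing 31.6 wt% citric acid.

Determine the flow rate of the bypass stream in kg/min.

All 1190×0.245 = 291.55 kg/min of citric acid reaches L, so L = 291.55/0.316 = 922.63 kg/min and vapour = 267.37 kg/min.
The evaporator receives (1−α)·1190 of feed at 0.755 water and removes 0.470 of that water:
0.470×0.755×(1−α)×1190 = 267.37
(1−α) = 267.37/422.27 = 0.6332;  α = 0.3668.
Bypass flow = 0.3668×1190 = 436.52 kg/min.

436.5 kg/min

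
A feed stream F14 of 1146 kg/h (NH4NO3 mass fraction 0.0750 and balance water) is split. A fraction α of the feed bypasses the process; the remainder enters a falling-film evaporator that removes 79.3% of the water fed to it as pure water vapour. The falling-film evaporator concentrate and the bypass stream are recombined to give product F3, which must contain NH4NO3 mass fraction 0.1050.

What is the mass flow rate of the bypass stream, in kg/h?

All 1146×0.075 = 85.95 kg/h of NH4NO3 reaches F3, so F3 = 85.95/0.105 = 818.57 kg/h and vapour = 327.43 kg/h.
The evaporator receives (1−α)·1146 of feed at 0.925 water and removes 0.793 of that water:
0.793×0.925×(1−α)×1146 = 327.43
(1−α) = 327.43/840.62 = 0.3895;  α = 0.6105.
Bypass flow = 0.6105×1146 = 699.62 kg/h.

699.6 kg/h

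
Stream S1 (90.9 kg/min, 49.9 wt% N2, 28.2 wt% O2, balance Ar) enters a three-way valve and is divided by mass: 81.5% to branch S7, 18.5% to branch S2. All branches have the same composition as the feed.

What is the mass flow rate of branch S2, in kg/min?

Branch S2 flow = 0.185×90.9 = 16.817 kg/min.

16.82 kg/min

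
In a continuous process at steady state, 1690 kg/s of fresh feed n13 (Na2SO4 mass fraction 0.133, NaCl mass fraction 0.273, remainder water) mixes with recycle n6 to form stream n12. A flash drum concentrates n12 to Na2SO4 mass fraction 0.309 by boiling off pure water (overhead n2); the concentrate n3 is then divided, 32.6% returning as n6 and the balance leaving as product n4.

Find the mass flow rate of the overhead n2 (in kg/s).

Overall Na2SO4 balance (none leaves overhead): Na2SO4 in fresh feed = Na2SO4 in product, i.e. 1690×0.133 = (1−0.326)·n3·0.309.
n3 = 224.77/(0.309×0.674) = 1079.2 kg/s.
Recycle n6 = 0.326×1079.2 = 351.83 kg/s.
Combined feed n12 = 1690 + 351.83 = 2041.8 kg/s.
Overhead n2 = n12 − n3 = 2041.8 − 1079.2 = 962.59 kg/s.

962.6 kg/s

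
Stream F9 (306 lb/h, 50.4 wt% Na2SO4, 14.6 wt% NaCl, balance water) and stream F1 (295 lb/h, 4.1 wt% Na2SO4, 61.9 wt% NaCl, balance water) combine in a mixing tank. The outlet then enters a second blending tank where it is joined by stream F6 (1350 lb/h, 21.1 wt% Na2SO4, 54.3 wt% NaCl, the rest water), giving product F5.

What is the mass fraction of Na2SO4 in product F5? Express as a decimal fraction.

Overall, product flow = 1951 lb/h.
Na2SO4 in = 306×0.504 + 295×0.041 + 1350×0.211 = 451.17 lb/h.
Na2SO4 fraction in F5 = 0.2313.

0.2313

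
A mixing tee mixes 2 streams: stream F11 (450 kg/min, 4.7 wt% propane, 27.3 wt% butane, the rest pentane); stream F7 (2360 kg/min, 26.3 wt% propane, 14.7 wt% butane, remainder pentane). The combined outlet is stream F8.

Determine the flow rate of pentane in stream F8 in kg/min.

1698 kg/min

pentane out = pentane in = 450×0.680 + 2360×0.590 = 1698.4 kg/min.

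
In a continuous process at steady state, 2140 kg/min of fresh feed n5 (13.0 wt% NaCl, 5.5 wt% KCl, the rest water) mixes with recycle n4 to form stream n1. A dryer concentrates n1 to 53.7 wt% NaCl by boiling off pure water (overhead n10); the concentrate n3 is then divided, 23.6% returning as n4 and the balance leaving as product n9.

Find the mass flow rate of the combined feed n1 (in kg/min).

Overall NaCl balance (none leaves overhead): NaCl in fresh feed = NaCl in product, i.e. 2140×0.130 = (1−0.236)·n3·0.537.
n3 = 278.2/(0.537×0.764) = 678.09 kg/min.
Recycle n4 = 0.236×678.09 = 160.03 kg/min.
Combined feed n1 = 2140 + 160.03 = 2300 kg/min.

2300 kg/min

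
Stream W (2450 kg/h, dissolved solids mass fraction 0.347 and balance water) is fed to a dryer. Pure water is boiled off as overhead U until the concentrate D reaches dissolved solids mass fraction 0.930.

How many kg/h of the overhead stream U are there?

1536 kg/h

dissolved solids is conserved: 2450×0.347 = 850.15 kg/h all reports to the concentrate.
Concentrate = 850.15/(target fraction) = 914.14 kg/h.
Overhead = 2450 − 914.14 = 1535.9 kg/h.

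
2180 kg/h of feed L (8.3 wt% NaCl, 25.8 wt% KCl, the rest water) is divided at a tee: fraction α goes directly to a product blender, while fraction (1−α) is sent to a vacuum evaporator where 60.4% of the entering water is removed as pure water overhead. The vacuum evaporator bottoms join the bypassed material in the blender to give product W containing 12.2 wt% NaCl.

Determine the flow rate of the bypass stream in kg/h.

All 2180×0.083 = 180.94 kg/h of NaCl reaches W, so W = 180.94/0.122 = 1483.1 kg/h and vapour = 696.89 kg/h.
The evaporator receives (1−α)·2180 of feed at 0.659 water and removes 0.604 of that water:
0.604×0.659×(1−α)×2180 = 696.89
(1−α) = 696.89/867.72 = 0.8031;  α = 0.1969.
Bypass flow = 0.1969×2180 = 429.19 kg/h.

429.2 kg/h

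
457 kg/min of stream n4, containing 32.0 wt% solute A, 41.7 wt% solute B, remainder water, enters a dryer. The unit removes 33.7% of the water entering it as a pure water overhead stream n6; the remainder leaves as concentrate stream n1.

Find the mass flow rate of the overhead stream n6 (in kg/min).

40.5 kg/min

water entering = 457×0.263 = 120.19 kg/min; overhead removed = 0.337×120.19 = 40.504 kg/min.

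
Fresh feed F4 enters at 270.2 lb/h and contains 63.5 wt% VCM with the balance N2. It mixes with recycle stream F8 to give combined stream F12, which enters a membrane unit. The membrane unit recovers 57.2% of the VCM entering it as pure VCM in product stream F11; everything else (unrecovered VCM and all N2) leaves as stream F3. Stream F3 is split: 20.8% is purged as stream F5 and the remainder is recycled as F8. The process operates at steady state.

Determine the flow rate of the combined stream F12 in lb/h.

733.7 lb/h

N2 enters only via F4 and leaves only via the purge: 270.2×0.365 = 0.208×(N2 in F3), and the membrane unit passes all N2, so N2 in F12 = N2 in F3 = 474.15 lb/h.
VCM in F12: m_A = 270.2×0.635 + (1−0.208)·(1−0.572)·m_A, so m_A = 171.58/0.6610 = 259.56 lb/h.
F12 = 259.56 + 474.15 = 733.71 lb/h.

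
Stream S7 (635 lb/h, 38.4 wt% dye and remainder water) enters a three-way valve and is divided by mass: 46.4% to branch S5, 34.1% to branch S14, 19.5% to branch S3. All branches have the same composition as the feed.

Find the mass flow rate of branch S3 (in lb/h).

Branch S3 flow = 0.195×635 = 123.83 lb/h.

123.8 lb/h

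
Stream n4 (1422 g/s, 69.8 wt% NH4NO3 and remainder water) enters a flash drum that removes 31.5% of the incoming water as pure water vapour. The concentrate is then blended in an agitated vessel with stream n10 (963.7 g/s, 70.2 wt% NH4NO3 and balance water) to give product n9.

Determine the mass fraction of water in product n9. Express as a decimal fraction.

Vapour removed = 0.315×0.302×1422 = 135.27 g/s; concentrate = 1286.7 g/s.
water reaching the mixer = 294.17 (from concentrate) + 963.7×0.298 = 581.35 g/s.
Product flow = 1286.7 + 963.7 = 2250.4 g/s; water fraction = 0.258.

0.258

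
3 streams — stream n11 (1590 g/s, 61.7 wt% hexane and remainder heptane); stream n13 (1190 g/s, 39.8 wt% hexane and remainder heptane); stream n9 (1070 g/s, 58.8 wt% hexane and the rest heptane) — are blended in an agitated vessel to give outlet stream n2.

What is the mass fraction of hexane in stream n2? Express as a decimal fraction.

Total flow out = 1590 + 1190 + 1070 = 3850 g/s.
hexane in = 1590×0.617 + 1190×0.398 + 1070×0.588 = 2083.8 g/s.
hexane mass fraction in n2 = 2083.8/3850 = 0.5412.

0.5412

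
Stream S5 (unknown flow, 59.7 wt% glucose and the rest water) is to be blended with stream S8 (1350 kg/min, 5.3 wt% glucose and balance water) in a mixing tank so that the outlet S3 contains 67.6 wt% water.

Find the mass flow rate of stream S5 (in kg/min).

Let S5 be the unknown flow. Total out = 1350 + S5.
water balance: 1278.5 + 0.403·S5 = 0.676·(1350 + S5)
(0.403 − 0.676)·S5 = 0.676×1350 − 1278.5 = -365.85
S5 = -365.85 / -0.273 = 1340.1 kg/min

1340 kg/min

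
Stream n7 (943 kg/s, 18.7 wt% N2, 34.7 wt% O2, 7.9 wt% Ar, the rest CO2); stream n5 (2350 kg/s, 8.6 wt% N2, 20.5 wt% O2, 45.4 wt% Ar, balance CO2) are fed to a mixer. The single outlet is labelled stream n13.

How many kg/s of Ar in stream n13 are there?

1141 kg/s

Ar out = Ar in = 943×0.079 + 2350×0.454 = 1141.4 kg/s.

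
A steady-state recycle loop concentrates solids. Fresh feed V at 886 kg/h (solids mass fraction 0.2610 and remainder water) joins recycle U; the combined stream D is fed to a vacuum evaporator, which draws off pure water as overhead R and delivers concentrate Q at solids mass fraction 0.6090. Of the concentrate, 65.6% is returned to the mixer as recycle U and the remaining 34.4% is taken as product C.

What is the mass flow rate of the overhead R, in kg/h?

Overall solids balance (none leaves overhead): solids in fresh feed = solids in product, i.e. 886×0.261 = (1−0.656)·Q·0.609.
Q = 231.25/(0.609×0.344) = 1103.8 kg/h.
Recycle U = 0.656×1103.8 = 724.11 kg/h.
Combined feed D = 886 + 724.11 = 1610.1 kg/h.
Overhead R = D − Q = 1610.1 − 1103.8 = 506.29 kg/h.

506.3 kg/h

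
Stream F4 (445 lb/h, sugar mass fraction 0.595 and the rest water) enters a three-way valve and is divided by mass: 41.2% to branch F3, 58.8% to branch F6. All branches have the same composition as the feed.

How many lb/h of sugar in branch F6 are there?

155.7 lb/h

Branch F6 total = 0.588×445 = 261.66 lb/h.
sugar in F6 = 0.595×261.66 = 155.69 lb/h.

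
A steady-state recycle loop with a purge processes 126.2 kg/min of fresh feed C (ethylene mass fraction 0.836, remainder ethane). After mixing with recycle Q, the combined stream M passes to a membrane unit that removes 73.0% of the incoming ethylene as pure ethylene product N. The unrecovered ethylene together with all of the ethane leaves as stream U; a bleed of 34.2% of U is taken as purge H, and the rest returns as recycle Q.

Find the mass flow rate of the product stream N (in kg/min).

ethylene in M: m_A = 126.2×0.836 + (1−0.342)·(1−0.730)·m_A, so m_A = 105.5/0.8223 = 128.3 kg/min.
Product N = 0.730×128.3 = 93.656 kg/min.

93.66 kg/min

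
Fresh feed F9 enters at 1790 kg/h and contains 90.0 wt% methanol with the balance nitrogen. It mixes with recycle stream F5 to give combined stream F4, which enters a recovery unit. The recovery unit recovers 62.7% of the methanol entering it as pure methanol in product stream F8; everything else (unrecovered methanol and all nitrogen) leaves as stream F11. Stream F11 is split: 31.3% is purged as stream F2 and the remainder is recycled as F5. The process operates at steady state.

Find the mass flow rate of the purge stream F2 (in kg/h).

nitrogen enters only via F9 and leaves only via the purge: 1790×0.100 = 0.313×(nitrogen in F11), and the recovery unit passes all nitrogen, so nitrogen in F4 = nitrogen in F11 = 571.88 kg/h.
methanol in F4: m_A = 1790×0.900 + (1−0.313)·(1−0.627)·m_A, so m_A = 1611/0.7437 = 2166.1 kg/h.
F11 = (1−0.627)×2166.1 + 571.88 = 1379.8 kg/h.
Purge F2 = 0.313×1379.8 = 431.88 kg/h.

431.9 kg/h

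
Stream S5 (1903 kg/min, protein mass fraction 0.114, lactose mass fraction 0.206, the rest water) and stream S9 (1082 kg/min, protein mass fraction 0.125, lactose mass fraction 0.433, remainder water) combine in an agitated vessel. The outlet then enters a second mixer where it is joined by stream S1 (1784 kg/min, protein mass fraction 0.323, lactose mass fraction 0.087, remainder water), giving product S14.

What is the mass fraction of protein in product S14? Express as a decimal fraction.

Overall, product flow = 4769 kg/min.
protein in = 1903×0.114 + 1082×0.125 + 1784×0.323 = 928.42 kg/min.
protein fraction in S14 = 0.195.

0.195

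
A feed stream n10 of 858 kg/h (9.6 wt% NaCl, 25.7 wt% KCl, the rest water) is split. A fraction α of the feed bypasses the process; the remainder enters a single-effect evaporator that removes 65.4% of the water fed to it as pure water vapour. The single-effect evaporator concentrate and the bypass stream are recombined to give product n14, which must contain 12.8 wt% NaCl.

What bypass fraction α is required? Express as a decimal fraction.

0.409

All 858×0.096 = 82.368 kg/h of NaCl reaches n14, so n14 = 82.368/0.128 = 643.5 kg/h and vapour = 214.5 kg/h.
The evaporator receives (1−α)·858 of feed at 0.647 water and removes 0.654 of that water:
0.654×0.647×(1−α)×858 = 214.5
(1−α) = 214.5/363.05 = 0.5908;  α = 0.4092.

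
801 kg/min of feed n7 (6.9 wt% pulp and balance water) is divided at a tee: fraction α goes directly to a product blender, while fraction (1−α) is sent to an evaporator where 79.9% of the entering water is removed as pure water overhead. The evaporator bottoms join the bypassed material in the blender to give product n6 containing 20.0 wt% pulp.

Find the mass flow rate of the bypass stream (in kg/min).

All 801×0.069 = 55.269 kg/min of pulp reaches n6, so n6 = 55.269/0.200 = 276.35 kg/min and vapour = 524.65 kg/min.
The evaporator receives (1−α)·801 of feed at 0.931 water and removes 0.799 of that water:
0.799×0.931×(1−α)×801 = 524.65
(1−α) = 524.65/595.84 = 0.8805;  α = 0.1195.
Bypass flow = 0.1195×801 = 95.694 kg/min.

95.69 kg/min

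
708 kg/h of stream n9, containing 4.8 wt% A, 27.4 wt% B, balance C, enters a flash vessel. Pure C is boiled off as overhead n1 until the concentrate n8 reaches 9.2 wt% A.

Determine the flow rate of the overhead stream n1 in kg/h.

A is conserved: 708×0.048 = 33.984 kg/h all reports to the concentrate.
Concentrate = 33.984/(target fraction) = 369.39 kg/h.
Overhead = 708 − 369.39 = 338.61 kg/h.

338.6 kg/h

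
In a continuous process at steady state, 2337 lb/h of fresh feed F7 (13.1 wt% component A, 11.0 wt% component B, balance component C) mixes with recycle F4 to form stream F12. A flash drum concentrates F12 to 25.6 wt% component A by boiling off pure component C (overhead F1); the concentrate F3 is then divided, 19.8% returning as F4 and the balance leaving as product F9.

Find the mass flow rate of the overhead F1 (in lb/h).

Overall component A balance (none leaves overhead): component A in fresh feed = component A in product, i.e. 2337×0.131 = (1−0.198)·F3·0.256.
F3 = 306.15/(0.256×0.802) = 1491.1 lb/h.
Recycle F4 = 0.198×1491.1 = 295.24 lb/h.
Combined feed F12 = 2337 + 295.24 = 2632.2 lb/h.
Overhead F1 = F12 − F3 = 2632.2 − 1491.1 = 1141.1 lb/h.

1141 lb/h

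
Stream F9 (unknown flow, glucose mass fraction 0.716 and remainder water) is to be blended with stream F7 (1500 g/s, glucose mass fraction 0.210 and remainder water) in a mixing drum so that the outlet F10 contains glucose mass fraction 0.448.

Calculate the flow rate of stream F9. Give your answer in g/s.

1332 g/s

Let F9 be the unknown flow. Total out = 1500 + F9.
glucose balance: 315 + 0.716·F9 = 0.448·(1500 + F9)
(0.716 − 0.448)·F9 = 0.448×1500 − 315 = 357
F9 = 357 / 0.268 = 1332.1 g/s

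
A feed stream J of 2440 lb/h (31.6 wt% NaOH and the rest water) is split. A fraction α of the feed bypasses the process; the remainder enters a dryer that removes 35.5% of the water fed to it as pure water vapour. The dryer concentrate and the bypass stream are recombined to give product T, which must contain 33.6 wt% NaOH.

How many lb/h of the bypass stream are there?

1842 lb/h

All 2440×0.316 = 771.04 lb/h of NaOH reaches T, so T = 771.04/0.336 = 2294.8 lb/h and vapour = 145.24 lb/h.
The evaporator receives (1−α)·2440 of feed at 0.684 water and removes 0.355 of that water:
0.355×0.684×(1−α)×2440 = 145.24
(1−α) = 145.24/592.48 = 0.2451;  α = 0.7549.
Bypass flow = 0.7549×2440 = 1841.9 lb/h.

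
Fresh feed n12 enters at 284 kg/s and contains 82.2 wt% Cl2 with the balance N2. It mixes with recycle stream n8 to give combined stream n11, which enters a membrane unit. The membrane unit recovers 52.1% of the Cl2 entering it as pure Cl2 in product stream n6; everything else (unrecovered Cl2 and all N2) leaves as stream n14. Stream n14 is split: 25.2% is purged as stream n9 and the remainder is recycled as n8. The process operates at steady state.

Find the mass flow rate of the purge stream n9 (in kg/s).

94.46 kg/s

N2 enters only via n12 and leaves only via the purge: 284×0.178 = 0.252×(N2 in n14), and the membrane unit passes all N2, so N2 in n11 = N2 in n14 = 200.6 kg/s.
Cl2 in n11: m_A = 284×0.822 + (1−0.252)·(1−0.521)·m_A, so m_A = 233.45/0.6417 = 363.79 kg/s.
n14 = (1−0.521)×363.79 + 200.6 = 374.86 kg/s.
Purge n9 = 0.252×374.86 = 94.465 kg/s.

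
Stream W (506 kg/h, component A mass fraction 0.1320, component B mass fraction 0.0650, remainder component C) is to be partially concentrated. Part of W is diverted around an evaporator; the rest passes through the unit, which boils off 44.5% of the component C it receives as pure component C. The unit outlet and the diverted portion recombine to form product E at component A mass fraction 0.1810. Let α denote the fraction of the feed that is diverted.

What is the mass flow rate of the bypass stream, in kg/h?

All 506×0.132 = 66.792 kg/h of component A reaches E, so E = 66.792/0.181 = 369.02 kg/h and vapour = 136.98 kg/h.
The evaporator receives (1−α)·506 of feed at 0.803 component C and removes 0.445 of that component C:
0.445×0.803×(1−α)×506 = 136.98
(1−α) = 136.98/180.81 = 0.7576;  α = 0.2424.
Bypass flow = 0.2424×506 = 122.65 kg/h.

122.7 kg/h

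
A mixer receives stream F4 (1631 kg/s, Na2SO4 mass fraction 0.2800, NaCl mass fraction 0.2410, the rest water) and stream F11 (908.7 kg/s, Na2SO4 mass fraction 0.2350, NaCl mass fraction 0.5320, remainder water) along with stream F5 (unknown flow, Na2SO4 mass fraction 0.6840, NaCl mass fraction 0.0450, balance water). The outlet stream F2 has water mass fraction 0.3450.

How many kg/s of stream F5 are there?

Let F5 be the unknown flow. Total out = 2539.7 + F5.
water balance: 992.98 + 0.271·F5 = 0.345·(2539.7 + F5)
(0.271 − 0.345)·F5 = 0.345×2539.7 − 992.98 = -116.78
F5 = -116.78 / -0.074 = 1578.1 kg/s

1578 kg/s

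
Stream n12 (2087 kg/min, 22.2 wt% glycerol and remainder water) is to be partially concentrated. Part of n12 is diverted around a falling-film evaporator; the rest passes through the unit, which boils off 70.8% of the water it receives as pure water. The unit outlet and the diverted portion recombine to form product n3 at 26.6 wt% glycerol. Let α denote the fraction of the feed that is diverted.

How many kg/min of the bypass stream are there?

All 2087×0.222 = 463.31 kg/min of glycerol reaches n3, so n3 = 463.31/0.266 = 1741.8 kg/min and vapour = 345.22 kg/min.
The evaporator receives (1−α)·2087 of feed at 0.778 water and removes 0.708 of that water:
0.708×0.778×(1−α)×2087 = 345.22
(1−α) = 345.22/1149.6 = 0.3003;  α = 0.6997.
Bypass flow = 0.6997×2087 = 1460.3 kg/min.

1460 kg/min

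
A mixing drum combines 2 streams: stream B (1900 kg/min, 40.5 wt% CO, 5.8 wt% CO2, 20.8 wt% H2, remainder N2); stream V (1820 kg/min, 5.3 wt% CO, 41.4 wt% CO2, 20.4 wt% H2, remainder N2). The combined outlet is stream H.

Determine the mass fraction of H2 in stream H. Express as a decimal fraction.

Total flow out = 1900 + 1820 = 3720 kg/min.
H2 in = 1900×0.208 + 1820×0.204 = 766.48 kg/min.
H2 mass fraction in H = 766.48/3720 = 0.2060.

0.2060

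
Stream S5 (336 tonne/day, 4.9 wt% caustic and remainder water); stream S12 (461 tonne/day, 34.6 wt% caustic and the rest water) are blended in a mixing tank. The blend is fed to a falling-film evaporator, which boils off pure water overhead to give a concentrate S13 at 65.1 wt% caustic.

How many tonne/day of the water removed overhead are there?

526.7 tonne/day

caustic entering = 336×0.049 + 461×0.346 = 175.97 tonne/day.
All caustic reports to S13, so S13 = 175.97/0.651 = 270.31 tonne/day.
Total feed = 797 tonne/day; overhead = 797 − 270.31 = 526.69 tonne/day.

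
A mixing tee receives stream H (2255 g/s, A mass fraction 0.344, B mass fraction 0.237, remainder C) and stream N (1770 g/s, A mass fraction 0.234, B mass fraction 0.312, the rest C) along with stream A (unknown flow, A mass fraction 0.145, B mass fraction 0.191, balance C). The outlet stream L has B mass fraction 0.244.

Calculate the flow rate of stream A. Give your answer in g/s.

1973 g/s

Let A be the unknown flow. Total out = 4025 + A.
B balance: 1086.7 + 0.191·A = 0.244·(4025 + A)
(0.191 − 0.244)·A = 0.244×4025 − 1086.7 = -104.57
A = -104.57 / -0.053 = 1973.1 g/s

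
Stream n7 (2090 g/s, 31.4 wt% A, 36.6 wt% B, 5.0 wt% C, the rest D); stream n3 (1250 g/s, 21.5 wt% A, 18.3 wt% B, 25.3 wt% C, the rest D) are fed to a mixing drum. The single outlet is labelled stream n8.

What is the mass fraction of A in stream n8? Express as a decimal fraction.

Total flow out = 2090 + 1250 = 3340 g/s.
A in = 2090×0.314 + 1250×0.215 = 925.01 g/s.
A mass fraction in n8 = 925.01/3340 = 0.277.

0.277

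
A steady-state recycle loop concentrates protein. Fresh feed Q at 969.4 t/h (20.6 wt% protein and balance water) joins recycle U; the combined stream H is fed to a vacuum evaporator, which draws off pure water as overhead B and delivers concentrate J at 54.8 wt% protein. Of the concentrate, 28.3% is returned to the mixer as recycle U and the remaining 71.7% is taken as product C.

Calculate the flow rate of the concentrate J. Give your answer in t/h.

508.2 t/h

Overall protein balance (none leaves overhead): protein in fresh feed = protein in product, i.e. 969.4×0.206 = (1−0.283)·J·0.548.
J = 199.7/(0.548×0.717) = 508.24 t/h.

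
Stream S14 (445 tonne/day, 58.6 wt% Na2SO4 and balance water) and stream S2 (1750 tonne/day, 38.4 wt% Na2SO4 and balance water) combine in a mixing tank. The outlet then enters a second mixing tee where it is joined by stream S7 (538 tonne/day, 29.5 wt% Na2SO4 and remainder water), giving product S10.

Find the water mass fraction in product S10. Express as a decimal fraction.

0.601

Overall, product flow = 2733 tonne/day.
water in = 445×0.414 + 1750×0.616 + 538×0.705 = 1641.5 tonne/day.
water fraction in S10 = 0.601.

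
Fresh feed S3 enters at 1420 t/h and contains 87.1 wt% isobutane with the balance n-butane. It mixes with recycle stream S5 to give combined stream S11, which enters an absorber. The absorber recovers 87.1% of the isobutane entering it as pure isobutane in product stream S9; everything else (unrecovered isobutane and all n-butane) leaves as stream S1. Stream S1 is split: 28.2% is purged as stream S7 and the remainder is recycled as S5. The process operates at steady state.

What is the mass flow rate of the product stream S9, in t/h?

isobutane in S11: m_A = 1420×0.871 + (1−0.282)·(1−0.871)·m_A, so m_A = 1236.8/0.9074 = 1363.1 t/h.
Product S9 = 0.871×1363.1 = 1187.2 t/h.

1187 t/h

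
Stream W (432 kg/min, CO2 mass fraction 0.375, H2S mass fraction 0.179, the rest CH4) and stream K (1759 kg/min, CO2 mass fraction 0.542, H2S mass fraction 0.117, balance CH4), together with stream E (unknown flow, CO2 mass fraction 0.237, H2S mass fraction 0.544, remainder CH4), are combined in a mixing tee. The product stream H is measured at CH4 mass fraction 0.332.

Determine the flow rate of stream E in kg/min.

575.9 kg/min

Let E be the unknown flow. Total out = 2191 + E.
CH4 balance: 792.49 + 0.219·E = 0.332·(2191 + E)
(0.219 − 0.332)·E = 0.332×2191 − 792.49 = -65.079
E = -65.079 / -0.113 = 575.92 kg/min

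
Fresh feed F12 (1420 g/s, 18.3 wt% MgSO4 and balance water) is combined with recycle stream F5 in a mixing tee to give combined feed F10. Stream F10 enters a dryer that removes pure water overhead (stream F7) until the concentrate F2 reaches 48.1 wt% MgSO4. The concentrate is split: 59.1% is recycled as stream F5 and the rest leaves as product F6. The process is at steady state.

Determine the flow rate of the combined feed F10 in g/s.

2201 g/s

Overall MgSO4 balance (none leaves overhead): MgSO4 in fresh feed = MgSO4 in product, i.e. 1420×0.183 = (1−0.591)·F2·0.481.
F2 = 259.86/(0.481×0.409) = 1320.9 g/s.
Recycle F5 = 0.591×1320.9 = 780.65 g/s.
Combined feed F10 = 1420 + 780.65 = 2200.7 g/s.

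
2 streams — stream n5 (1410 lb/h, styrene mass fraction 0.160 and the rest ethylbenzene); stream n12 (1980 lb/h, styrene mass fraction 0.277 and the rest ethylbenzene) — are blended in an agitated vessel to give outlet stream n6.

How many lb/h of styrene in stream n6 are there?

774.1 lb/h

styrene out = styrene in = 1410×0.160 + 1980×0.277 = 774.06 lb/h.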